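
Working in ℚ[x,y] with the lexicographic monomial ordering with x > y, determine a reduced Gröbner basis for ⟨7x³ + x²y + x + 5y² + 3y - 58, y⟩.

The reduced Gröbner basis is the canonical form of the ideal for this ordering.

f_1 = 7x³ + x²y + x + 5y² + 3y - 58, LT = x³.
f_2 = y, LT = y.

S(f_1,f_2): leading monomials are coprime, so the S-polynomial reduces to 0 (Buchberger's first criterion).
Every S-polynomial of the final basis reduces to 0, so we have a Gröbner basis.

G = {x³ + 1/7x - 58/7, y}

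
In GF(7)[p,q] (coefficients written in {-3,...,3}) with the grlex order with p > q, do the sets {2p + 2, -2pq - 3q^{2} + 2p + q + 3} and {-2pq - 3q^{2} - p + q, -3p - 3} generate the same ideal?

Yes, the ideals are equal.

Since reduced Gröbner bases are canonical representatives of ideals under a given ordering, it suffices to compute and compare them.
Buchberger on the first generating set:
f_1 = 2p + 2, LT = p.
f_2 = -2pq - 3q^{2} + 2p + q + 3, LT = pq.

S(f_1,f_2): lcm = pq. S = 2q^{2} + p - 2q - 2.
  leading term q^{2}: no divisor's leading term divides it; move 2q^{2} to the remainder.
  leading term p: subtract (-3)·f_1 from p - 2q - 2 → -2q - 3
  leading term q: no divisor's leading term divides it; move -2q to the remainder.
  leading term 1: no divisor's leading term divides it; move -3 to the remainder.
  remainder 2q^{2} - 2q - 3 ≠ 0; add g_3 = 2q^{2} - 2q - 3 to the basis.

The other S-polynomials (S(f_1,g_3), S(f_2,g_3)) all reduce to 0 modulo the current basis, so we have a Gröbner basis.
Inter-reduce: drop elements whose leading term is divisible by another's, tail-reduce, and make monic.
Reduced Gröbner basis: {q^{2} - q + 2, p + 1}.

Buchberger on the second generating set:
h_1 = -2pq - 3q^{2} - p + q, LT = pq.
h_2 = -3p - 3, LT = p.

S(h_1,h_2): lcm = pq. S = -2q^{2} - 3p + 2q.
  leading term q^{2}: no divisor's leading term divides it; move -2q^{2} to the remainder.
  leading term p: subtract (1)·h_2 from -3p + 2q → 2q + 3
  leading term q: no divisor's leading term divides it; move 2q to the remainder.
  leading term 1: no divisor's leading term divides it; move 3 to the remainder.
  remainder -2q^{2} + 2q + 3 ≠ 0; add k_3 = -2q^{2} + 2q + 3 to the basis.

The other S-polynomials (S(h_1,k_3), S(h_2,k_3)) all reduce to 0 modulo the current basis, so we have a Gröbner basis.
Inter-reduce: drop elements whose leading term is divisible by another's, tail-reduce, and make monic.
Reduced Gröbner basis: {q^{2} - q + 2, p + 1}.

Same reduced basis, so the two generating sets span the same ideal.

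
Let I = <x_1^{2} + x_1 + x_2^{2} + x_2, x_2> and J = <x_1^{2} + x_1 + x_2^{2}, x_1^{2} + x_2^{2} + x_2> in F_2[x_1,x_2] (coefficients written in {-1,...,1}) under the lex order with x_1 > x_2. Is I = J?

No, the ideals differ.

Since reduced Gröbner bases are canonical representatives of ideals under a given ordering, it suffices to compute and compare them.
Buchberger on the first generating set:
f_1 = x_1^{2} + x_1 + x_2^{2} + x_2, LT = x_1^{2}.
f_2 = x_2, LT = x_2.

The S-polynomials (S(f_1,f_2)) all reduce to 0 modulo the current basis, so we have a Gröbner basis.
Inter-reduce: drop elements whose leading term is divisible by another's, tail-reduce, and make monic.
Reduced Gröbner basis: {x_1^{2} + x_1, x_2}.

Buchberger on the second generating set:
h_1 = x_1^{2} + x_1 + x_2^{2}, LT = x_1^{2}.
h_2 = x_1^{2} + x_2^{2} + x_2, LT = x_1^{2}.

S(h_1,h_2): lcm = x_1^{2}. S = x_1 + x_2.
  leading term x_1: no divisor's leading term divides it; move x_1 to the remainder.
  leading term x_2: no divisor's leading term divides it; move x_2 to the remainder.
  remainder x_1 + x_2 ≠ 0; add k_3 = x_1 + x_2 to the basis.

S(h_1,k_3): lcm = x_1^{2}. S = x_1x_2 + x_1 + x_2^{2}.
  leading term x_1x_2: subtract (x_2)·k_3 from x_1x_2 + x_1 + x_2^{2} → x_1
  leading term x_1: subtract (1)·k_3 from x_1 → x_2
  leading term x_2: no divisor's leading term divides it; move x_2 to the remainder.
  remainder x_2 ≠ 0; add k_4 = x_2 to the basis.

The other S-polynomials (S(h_2,k_3), S(h_1,k_4), S(h_2,k_4), S(k_3,k_4)) all reduce to 0 modulo the current basis, so we have a Gröbner basis.
Inter-reduce: drop elements whose leading term is divisible by another's, tail-reduce, and make monic.
Reduced Gröbner basis: {x_1, x_2}.

The bases are distinct; the ideals are different.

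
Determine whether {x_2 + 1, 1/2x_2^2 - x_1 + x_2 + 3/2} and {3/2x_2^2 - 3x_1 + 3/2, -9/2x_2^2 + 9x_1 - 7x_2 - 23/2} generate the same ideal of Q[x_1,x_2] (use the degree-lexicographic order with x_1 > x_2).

For a fixed monomial order, each ideal has a unique reduced Gröbner basis; comparing bases decides equality.
Buchberger on the first generating set:
f_1 = x_2 + 1, LT = x_2.
f_2 = 1/2x_2^2 - x_1 + x_2 + 3/2, LT = x_2^2.

S(f_1,f_2): lcm = x_2^2. S = 2x_1 - x_2 - 3.
  leading term x_1: no divisor's leading term divides it; move 2x_1 to the remainder.
  leading term x_2: subtract (-1)·f_1 from -x_2 - 3 → -2
  leading term 1: no divisor's leading term divides it; move -2 to the remainder.
  remainder 2x_1 - 2 ≠ 0; add g_3 = 2x_1 - 2 to the basis.

The other S-polynomials (S(f_1,g_3), S(f_2,g_3)) all reduce to 0 modulo the current basis, so we have a Gröbner basis.
Inter-reduce: drop elements whose leading term is divisible by another's, tail-reduce, and make monic.
Reduced Gröbner basis: {x_1 - 1, x_2 + 1}.

Buchberger on the second generating set:
h_1 = 3/2x_2^2 - 3x_1 + 3/2, LT = x_2^2.
h_2 = -9/2x_2^2 + 9x_1 - 7x_2 - 23/2, LT = x_2^2.

S(h_1,h_2): lcm = x_2^2. S = -14/9x_2 - 14/9.
  leading term x_2: no divisor's leading term divides it; move -14/9x_2 to the remainder.
  leading term 1: no divisor's leading term divides it; move -14/9 to the remainder.
  remainder -14/9x_2 - 14/9 ≠ 0; add k_3 = -14/9x_2 - 14/9 to the basis.

S(h_1,k_3): lcm = x_2^2. S = -2x_1 - x_2 + 1.
  leading term x_1: no divisor's leading term divides it; move -2x_1 to the remainder.
  leading term x_2: subtract (9/14)·k_3 from -x_2 + 1 → 2
  leading term 1: no divisor's leading term divides it; move 2 to the remainder.
  remainder -2x_1 + 2 ≠ 0; add k_4 = -2x_1 + 2 to the basis.

The other S-polynomials (S(h_2,k_3), S(h_1,k_4), S(h_2,k_4), S(k_3,k_4)) all reduce to 0 modulo the current basis, so we have a Gröbner basis.
Inter-reduce: drop elements whose leading term is divisible by another's, tail-reduce, and make monic.
Reduced Gröbner basis: {x_1 - 1, x_2 + 1}.

These coincide, so the ideals are equal.

Yes, the ideals are equal.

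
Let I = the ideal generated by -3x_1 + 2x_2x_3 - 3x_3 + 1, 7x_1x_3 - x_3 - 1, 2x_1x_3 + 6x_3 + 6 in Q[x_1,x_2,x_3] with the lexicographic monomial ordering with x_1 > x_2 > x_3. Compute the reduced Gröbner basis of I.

f_1 = -3x_1 + 2x_2x_3 - 3x_3 + 1, LT = x_1.
f_2 = 7x_1x_3 - x_3 - 1, LT = x_1x_3.
f_3 = 2x_1x_3 + 6x_3 + 6, LT = x_1x_3.

S(f_1,f_2): lcm = x_1x_3. S = -2/3x_2x_3^2 + x_3^2 - 4/21x_3 + 1/7.
  leading term x_2x_3^2: no divisor's leading term divides it; move -2/3x_2x_3^2 to the remainder.
  leading term x_3^2: no divisor's leading term divides it; move x_3^2 to the remainder.
  leading term x_3: no divisor's leading term divides it; move -4/21x_3 to the remainder.
  leading term 1: no divisor's leading term divides it; move 1/7 to the remainder.
  remainder -2/3x_2x_3^2 + x_3^2 - 4/21x_3 + 1/7 ≠ 0; add g_4 = -2/3x_2x_3^2 + x_3^2 - 4/21x_3 + 1/7 to the basis.

S(f_1,f_3): lcm = x_1x_3. S = -2/3x_2x_3^2 + x_3^2 - 10/3x_3 - 3.
  leading term x_2x_3^2: subtract (1)·g_4 from -2/3x_2x_3^2 + x_3^2 - 10/3x_3 - 3 → -22/7x_3 - 22/7
  leading term x_3: no divisor's leading term divides it; move -22/7x_3 to the remainder.
  leading term 1: no divisor's leading term divides it; move -22/7 to the remainder.
  remainder -22/7x_3 - 22/7 ≠ 0; add g_5 = -22/7x_3 - 22/7 to the basis.

S(f_2,f_3): lcm = x_1x_3. S = -22/7x_3 - 22/7.
  leading term x_3: subtract (1)·g_5 from -22/7x_3 - 22/7 → 0
  remainder 0.

S(f_1,g_4): leading monomials are coprime, so the S-polynomial reduces to 0 (Buchberger's first criterion).
S(f_2,g_4): lcm = x_1x_2x_3^2. S = 3/2x_1x_3^2 - 2/7x_1x_3 + 3/14x_1 - 1/7x_2x_3^2 - 1/7x_2x_3.
  leading term x_1x_3^2: subtract (-1/2x_3^2)·f_1 from 3/2x_1x_3^2 - 2/7x_1x_3 + 3/14x_1 - 1/7x_2x_3^2 - 1/7x_2x_3 → -2/7x_1x_3 + 3/14x_1 + x_2x_3^3 - 1/7x_2x_3^2 - 1/7x_2x_3 - 3/2x_3^3 + 1/2x_3^2
  leading term x_1x_3: subtract (2/21x_3)·f_1 from -2/7x_1x_3 + 3/14x_1 + x_2x_3^3 - 1/7x_2x_3^2 - 1/7x_2x_3 - 3/2x_3^3 + 1/2x_3^2 → 3/14x_1 + x_2x_3^3 - 1/3x_2x_3^2 - 1/7x_2x_3 - 3/2x_3^3 + 11/14x_3^2 - 2/21x_3
  leading term x_1: subtract (-1/14)·f_1 from 3/14x_1 + x_2x_3^3 - 1/3x_2x_3^2 - 1/7x_2x_3 - 3/2x_3^3 + 11/14x_3^2 - 2/21x_3 → x_2x_3^3 - 1/3x_2x_3^2 - 3/2x_3^3 + 11/14x_3^2 - 13/42x_3 + 1/14
  leading term x_2x_3^3: subtract (-3/2x_3)·g_4 from x_2x_3^3 - 1/3x_2x_3^2 - 3/2x_3^3 + 11/14x_3^2 - 13/42x_3 + 1/14 → -1/3x_2x_3^2 + 1/2x_3^2 - 2/21x_3 + 1/14
  leading term x_2x_3^2: subtract (1/2)·g_4 from -1/3x_2x_3^2 + 1/2x_3^2 - 2/21x_3 + 1/14 → 0
  remainder 0.

S(f_3,g_4): lcm = x_1x_2x_3^2. S = 3/2x_1x_3^2 - 2/7x_1x_3 + 3/14x_1 + 3x_2x_3^2 + 3x_2x_3.
  leading term x_1x_3^2: subtract (-1/2x_3^2)·f_1 from 3/2x_1x_3^2 - 2/7x_1x_3 + 3/14x_1 + 3x_2x_3^2 + 3x_2x_3 → -2/7x_1x_3 + 3/14x_1 + x_2x_3^3 + 3x_2x_3^2 + 3x_2x_3 - 3/2x_3^3 + 1/2x_3^2
  leading term x_1x_3: subtract (2/21x_3)·f_1 from -2/7x_1x_3 + 3/14x_1 + x_2x_3^3 + 3x_2x_3^2 + 3x_2x_3 - 3/2x_3^3 + 1/2x_3^2 → 3/14x_1 + x_2x_3^3 + 59/21x_2x_3^2 + 3x_2x_3 - 3/2x_3^3 + 11/14x_3^2 - 2/21x_3
  leading term x_1: subtract (-1/14)·f_1 from 3/14x_1 + x_2x_3^3 + 59/21x_2x_3^2 + 3x_2x_3 - 3/2x_3^3 + 11/14x_3^2 - 2/21x_3 → x_2x_3^3 + 59/21x_2x_3^2 + 22/7x_2x_3 - 3/2x_3^3 + 11/14x_3^2 - 13/42x_3 + 1/14
  leading term x_2x_3^3: subtract (-3/2x_3)·g_4 from x_2x_3^3 + 59/21x_2x_3^2 + 22/7x_2x_3 - 3/2x_3^3 + 11/14x_3^2 - 13/42x_3 + 1/14 → 59/21x_2x_3^2 + 22/7x_2x_3 + 1/2x_3^2 - 2/21x_3 + 1/14
  leading term x_2x_3^2: subtract (-59/14)·g_4 from 59/21x_2x_3^2 + 22/7x_2x_3 + 1/2x_3^2 - 2/21x_3 + 1/14 → 22/7x_2x_3 + 33/7x_3^2 - 44/49x_3 + 33/49
  leading term x_2x_3: subtract (-x_2)·g_5 from 22/7x_2x_3 + 33/7x_3^2 - 44/49x_3 + 33/49 → -22/7x_2 + 33/7x_3^2 - 44/49x_3 + 33/49
  leading term x_2: no divisor's leading term divides it; move -22/7x_2 to the remainder.
  leading term x_3^2: subtract (-3/2x_3)·g_5 from 33/7x_3^2 - 44/49x_3 + 33/49 → -275/49x_3 + 33/49
  leading term x_3: subtract (25/14)·g_5 from -275/49x_3 + 33/49 → 44/7
  leading term 1: no divisor's leading term divides it; move 44/7 to the remainder.
  remainder -22/7x_2 + 44/7 ≠ 0; add g_6 = -22/7x_2 + 44/7 to the basis.

S(f_1,g_5): leading monomials are coprime, so the S-polynomial reduces to 0 (Buchberger's first criterion).
S(f_2,g_5): lcm = x_1x_3. S = -x_1 - 1/7x_3 - 1/7.
  leading term x_1: subtract (1/3)·f_1 from -x_1 - 1/7x_3 - 1/7 → -2/3x_2x_3 + 6/7x_3 - 10/21
  leading term x_2x_3: subtract (7/33x_2)·g_5 from -2/3x_2x_3 + 6/7x_3 - 10/21 → 2/3x_2 + 6/7x_3 - 10/21
  leading term x_2: subtract (-7/33)·g_6 from 2/3x_2 + 6/7x_3 - 10/21 → 6/7x_3 + 6/7
  leading term x_3: subtract (-3/11)·g_5 from 6/7x_3 + 6/7 → 0
  remainder 0.

S(f_3,g_5): lcm = x_1x_3. S = -x_1 + 3x_3 + 3.
  leading term x_1: subtract (1/3)·f_1 from -x_1 + 3x_3 + 3 → -2/3x_2x_3 + 4x_3 + 8/3
  leading term x_2x_3: subtract (7/33x_2)·g_5 from -2/3x_2x_3 + 4x_3 + 8/3 → 2/3x_2 + 4x_3 + 8/3
  leading term x_2: subtract (-7/33)·g_6 from 2/3x_2 + 4x_3 + 8/3 → 4x_3 + 4
  leading term x_3: subtract (-14/11)·g_5 from 4x_3 + 4 → 0
  remainder 0.

S(g_4,g_5): lcm = x_2x_3^2. S = -x_2x_3 - 3/2x_3^2 + 2/7x_3 - 3/14.
  leading term x_2x_3: subtract (7/22x_2)·g_5 from -x_2x_3 - 3/2x_3^2 + 2/7x_3 - 3/14 → x_2 - 3/2x_3^2 + 2/7x_3 - 3/14
  leading term x_2: subtract (-7/22)·g_6 from x_2 - 3/2x_3^2 + 2/7x_3 - 3/14 → -3/2x_3^2 + 2/7x_3 + 25/14
  leading term x_3^2: subtract (21/44x_3)·g_5 from -3/2x_3^2 + 2/7x_3 + 25/14 → 25/14x_3 + 25/14
  leading term x_3: subtract (-25/44)·g_5 from 25/14x_3 + 25/14 → 0
  remainder 0.

S(f_1,g_6): leading monomials are coprime, so the S-polynomial reduces to 0 (Buchberger's first criterion).
S(f_2,g_6): leading monomials are coprime, so the S-polynomial reduces to 0 (Buchberger's first criterion).
S(f_3,g_6): leading monomials are coprime, so the S-polynomial reduces to 0 (Buchberger's first criterion).
S(g_4,g_6): lcm = x_2x_3^2. S = 1/2x_3^2 + 2/7x_3 - 3/14.
  leading term x_3^2: subtract (-7/44x_3)·g_5 from 1/2x_3^2 + 2/7x_3 - 3/14 → -3/14x_3 - 3/14
  leading term x_3: subtract (3/44)·g_5 from -3/14x_3 - 3/14 → 0
  remainder 0.

S(g_5,g_6): leading monomials are coprime, so the S-polynomial reduces to 0 (Buchberger's first criterion).
Every S-polynomial of the final basis reduces to 0, so we have a Gröbner basis.
Inter-reduce: drop elements whose leading term is divisible by another's, tail-reduce, and make monic.

G = {x_1, x_2 - 2, x_3 + 1}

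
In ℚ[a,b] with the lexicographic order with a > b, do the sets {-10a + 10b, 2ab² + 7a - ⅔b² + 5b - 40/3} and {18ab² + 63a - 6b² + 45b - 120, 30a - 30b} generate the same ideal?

Yes, the ideals are equal.

For a fixed monomial order, each ideal has a unique reduced Gröbner basis; comparing bases decides equality.
Buchberger on the first generating set:
f_1 = -10a + 10b, LT = a.
f_2 = 2ab² + 7a - ⅔b² + 5b - 40/3, LT = ab².

S(f_1,f_2): lcm = ab². S = -7/2a - b³ + ⅓b² - 5/2b + 20/3.
  leading term a: subtract (7/20)·f_1 from -7/2a - b³ + ⅓b² - 5/2b + 20/3 → -b³ + ⅓b² - 6b + 20/3
  leading term b³: no divisor's leading term divides it; move -b³ to the remainder.
  leading term b²: no divisor's leading term divides it; move ⅓b² to the remainder.
  leading term b: no divisor's leading term divides it; move -6b to the remainder.
  leading term 1: no divisor's leading term divides it; move 20/3 to the remainder.
  remainder -b³ + ⅓b² - 6b + 20/3 ≠ 0; add g_3 = -b³ + ⅓b² - 6b + 20/3 to the basis.

The other S-polynomials (S(f_1,g_3), S(f_2,g_3)) all reduce to 0 modulo the current basis, so we have a Gröbner basis.
Inter-reduce: drop elements whose leading term is divisible by another's, tail-reduce, and make monic.
Reduced Gröbner basis: {a - b, b³ - ⅓b² + 6b - 20/3}.

Buchberger on the second generating set:
h_1 = 18ab² + 63a - 6b² + 45b - 120, LT = ab².
h_2 = 30a - 30b, LT = a.

S(h_1,h_2): lcm = ab². S = 7/2a + b³ - ⅓b² + 5/2b - 20/3.
  leading term a: subtract (7/60)·h_2 from 7/2a + b³ - ⅓b² + 5/2b - 20/3 → b³ - ⅓b² + 6b - 20/3
  leading term b³: no divisor's leading term divides it; move b³ to the remainder.
  leading term b²: no divisor's leading term divides it; move -⅓b² to the remainder.
  leading term b: no divisor's leading term divides it; move 6b to the remainder.
  leading term 1: no divisor's leading term divides it; move -20/3 to the remainder.
  remainder b³ - ⅓b² + 6b - 20/3 ≠ 0; add k_3 = b³ - ⅓b² + 6b - 20/3 to the basis.

The other S-polynomials (S(h_1,k_3), S(h_2,k_3)) all reduce to 0 modulo the current basis, so we have a Gröbner basis.
Inter-reduce: drop elements whose leading term is divisible by another's, tail-reduce, and make monic.
Reduced Gröbner basis: {a - b, b³ - ⅓b² + 6b - 20/3}.

These coincide, so the ideals are equal.
The choice of monomial ordering does not affect the verdict — as long as both bases are computed under the same ordering, their equality decides ideal equality.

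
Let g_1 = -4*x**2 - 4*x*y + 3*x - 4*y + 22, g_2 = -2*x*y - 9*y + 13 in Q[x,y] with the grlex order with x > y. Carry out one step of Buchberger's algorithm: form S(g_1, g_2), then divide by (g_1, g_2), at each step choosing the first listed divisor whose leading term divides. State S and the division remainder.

S(g_1, g_2) = x*y**2 - 21/4*x*y + y**2 + 13/2*x - 11/2*y; remainder on division = -7/2*y**2 + 13/2*x + 197/8*y - 273/8.

lcm(LM(g_1), LM(g_2)) = x**2*y.
S = (lcm/LT(g_1))·g_1 − (lcm/LT(g_2))·g_2 = x*y**2 - 21/4*x*y + y**2 + 13/2*x - 11/2*y.
Reduce S modulo (g_1, g_2) in that order:
  leading term x*y**2: subtract (-1/2*y)·g_2 from x*y**2 - 21/4*x*y + y**2 + 13/2*x - 11/2*y → -21/4*x*y - 7/2*y**2 + 13/2*x + y
  leading term x*y: subtract (21/8)·g_2 from -21/4*x*y - 7/2*y**2 + 13/2*x + y → -7/2*y**2 + 13/2*x + 197/8*y - 273/8
  leading term y**2: no divisor's leading term divides it; move -7/2*y**2 to the remainder.
  leading term x: no divisor's leading term divides it; move 13/2*x to the remainder.
  leading term y: no divisor's leading term divides it; move 197/8*y to the remainder.
  leading term 1: no divisor's leading term divides it; move -273/8 to the remainder.
The remainder -7/2*y**2 + 13/2*x + 197/8*y - 273/8 is nonzero, so it would be added as the next basis element.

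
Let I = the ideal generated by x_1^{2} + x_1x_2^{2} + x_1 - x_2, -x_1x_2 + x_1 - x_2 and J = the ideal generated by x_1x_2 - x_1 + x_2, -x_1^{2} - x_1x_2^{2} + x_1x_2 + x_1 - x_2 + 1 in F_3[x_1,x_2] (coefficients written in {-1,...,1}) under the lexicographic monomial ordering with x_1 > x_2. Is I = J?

Since reduced Gröbner bases are canonical representatives of ideals under a given ordering, it suffices to compute and compare them.
Buchberger on the first generating set:
f_1 = x_1^{2} + x_1x_2^{2} + x_1 - x_2, LT = x_1^{2}.
f_2 = -x_1x_2 + x_1 - x_2, LT = x_1x_2.

S(f_1,f_2): lcm = x_1^{2}x_2. S = x_1^{2} + x_1x_2^{3} - x_2^{2}.
  reduce S modulo (f_1, f_2):
  remainder -x_1 - x_2^{3} - x_2^{2} + x_2 ≠ 0; add g_3 = -x_1 - x_2^{3} - x_2^{2} + x_2 to the basis.

S(f_2,g_3): lcm = x_1x_2. S = -x_1 - x_2^{4} - x_2^{3} + x_2^{2} + x_2.
  reduce S modulo (f_1, f_2, g_3):
  remainder -x_2^{4} - x_2^{2} ≠ 0; add g_4 = -x_2^{4} - x_2^{2} to the basis.

The other S-polynomials (S(f_1,g_3), S(f_1,g_4), S(f_2,g_4), S(g_3,g_4)) all reduce to 0 modulo the current basis, so we have a Gröbner basis.
Inter-reduce: drop elements whose leading term is divisible by another's, tail-reduce, and make monic.
Reduced Gröbner basis: {x_1 + x_2^{3} + x_2^{2} - x_2, x_2^{4} + x_2^{2}}.

Buchberger on the second generating set:
h_1 = x_1x_2 - x_1 + x_2, LT = x_1x_2.
h_2 = -x_1^{2} - x_1x_2^{2} + x_1x_2 + x_1 - x_2 + 1, LT = x_1^{2}.

S(h_1,h_2): lcm = x_1^{2}x_2. S = -x_1^{2} - x_1x_2^{3} + x_1x_2^{2} - x_1x_2 - x_2^{2} + x_2.
  reduce S modulo (h_1, h_2):
  remainder x_1 + x_2^{3} + x_2^{2} - 1 ≠ 0; add k_3 = x_1 + x_2^{3} + x_2^{2} - 1 to the basis.

S(h_1,k_3): lcm = x_1x_2. S = -x_1 - x_2^{4} - x_2^{3} - x_2.
  reduce S modulo (h_1, h_2, k_3):
  remainder -x_2^{4} + x_2^{2} - x_2 - 1 ≠ 0; add k_4 = -x_2^{4} + x_2^{2} - x_2 - 1 to the basis.

The other S-polynomials (S(h_2,k_3), S(h_1,k_4), S(h_2,k_4), S(k_3,k_4)) all reduce to 0 modulo the current basis, so we have a Gröbner basis.
Inter-reduce: drop elements whose leading term is divisible by another's, tail-reduce, and make monic.
Reduced Gröbner basis: {x_1 + x_2^{3} + x_2^{2} - 1, x_2^{4} - x_2^{2} + x_2 + 1}.

The bases are distinct; the ideals are different.

No, the ideals differ.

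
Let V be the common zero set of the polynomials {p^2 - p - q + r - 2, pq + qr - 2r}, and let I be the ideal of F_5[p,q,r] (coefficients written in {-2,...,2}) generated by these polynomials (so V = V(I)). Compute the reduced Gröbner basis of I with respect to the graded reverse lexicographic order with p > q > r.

G = {qr^2 - q^2 + 2pr + 2qr - 2r^2 - 2q - 2r, p^2 - p - q + r - 2, pq + qr - 2r}

f_1 = p^2 - p - q + r - 2, LT = p^2.
f_2 = pq + qr - 2r, LT = pq.

S(f_1,f_2): lcm = p^2q. S = -pqr - pq - q^2 + 2pr + qr - 2q.
  leading term pqr: subtract (-r)·f_2 from -pqr - pq - q^2 + 2pr + qr - 2q → qr^2 - pq - q^2 + 2pr + qr - 2r^2 - 2q
  leading term qr^2: no divisor's leading term divides it; move qr^2 to the remainder.
  leading term pq: subtract (-1)·f_2 from -pq - q^2 + 2pr + qr - 2r^2 - 2q → -q^2 + 2pr + 2qr - 2r^2 - 2q - 2r
  leading term q^2: no divisor's leading term divides it; move -q^2 to the remainder.
  leading term pr: no divisor's leading term divides it; move 2pr to the remainder.
  leading term qr: no divisor's leading term divides it; move 2qr to the remainder.
  leading term r^2: no divisor's leading term divides it; move -2r^2 to the remainder.
  leading term q: no divisor's leading term divides it; move -2q to the remainder.
  leading term r: no divisor's leading term divides it; move -2r to the remainder.
  remainder qr^2 - q^2 + 2pr + 2qr - 2r^2 - 2q - 2r ≠ 0; add g_3 = qr^2 - q^2 + 2pr + 2qr - 2r^2 - 2q - 2r to the basis.

The other S-polynomials (S(f_1,g_3), S(f_2,g_3)) all reduce to 0 modulo the current basis, so we have a Gröbner basis.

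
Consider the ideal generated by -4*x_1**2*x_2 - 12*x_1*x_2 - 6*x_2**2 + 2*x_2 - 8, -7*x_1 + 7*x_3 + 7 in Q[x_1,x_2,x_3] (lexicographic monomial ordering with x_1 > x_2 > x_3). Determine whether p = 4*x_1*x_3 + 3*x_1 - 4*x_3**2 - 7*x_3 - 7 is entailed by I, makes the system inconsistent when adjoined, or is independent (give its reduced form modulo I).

First compute the reduced Gröbner basis of I by Buchberger's algorithm.
f_1 = -4*x_1**2*x_2 - 12*x_1*x_2 - 6*x_2**2 + 2*x_2 - 8, LT = x_1**2*x_2.
f_2 = -7*x_1 + 7*x_3 + 7, LT = x_1.

S(f_1,f_2): lcm = x_1**2*x_2. S = x_1*x_2*x_3 + 4*x_1*x_2 + 3/2*x_2**2 - 1/2*x_2 + 2.
  leading term x_1*x_2*x_3: subtract (-1/7*x_2*x_3)·f_2 from x_1*x_2*x_3 + 4*x_1*x_2 + 3/2*x_2**2 - 1/2*x_2 + 2 → 4*x_1*x_2 + 3/2*x_2**2 + x_2*x_3**2 + x_2*x_3 - 1/2*x_2 + 2
  leading term x_1*x_2: subtract (-4/7*x_2)·f_2 from 4*x_1*x_2 + 3/2*x_2**2 + x_2*x_3**2 + x_2*x_3 - 1/2*x_2 + 2 → 3/2*x_2**2 + x_2*x_3**2 + 5*x_2*x_3 + 7/2*x_2 + 2
  leading term x_2**2: no divisor's leading term divides it; move 3/2*x_2**2 to the remainder.
  leading term x_2*x_3**2: no divisor's leading term divides it; move x_2*x_3**2 to the remainder.
  leading term x_2*x_3: no divisor's leading term divides it; move 5*x_2*x_3 to the remainder.
  leading term x_2: no divisor's leading term divides it; move 7/2*x_2 to the remainder.
  leading term 1: no divisor's leading term divides it; move 2 to the remainder.
  remainder 3/2*x_2**2 + x_2*x_3**2 + 5*x_2*x_3 + 7/2*x_2 + 2 ≠ 0; add h_3 = 3/2*x_2**2 + x_2*x_3**2 + 5*x_2*x_3 + 7/2*x_2 + 2 to the basis.

The other S-polynomials (S(f_1,h_3), S(f_2,h_3)) all reduce to 0 modulo the current basis, so we have a Gröbner basis.
Inter-reduce: drop elements whose leading term is divisible by another's, tail-reduce, and make monic.
Reduced Gröbner basis: {x_1 - x_3 - 1, x_2**2 + 2/3*x_2*x_3**2 + 10/3*x_2*x_3 + 7/3*x_2 + 4/3}.
Label its elements g_1 = x_1 - x_3 - 1, g_2 = x_2**2 + 2/3*x_2*x_3**2 + 10/3*x_2*x_3 + 7/3*x_2 + 4/3.

Reduce p = 4*x_1*x_3 + 3*x_1 - 4*x_3**2 - 7*x_3 - 7 modulo G:
  leading term x_1*x_3: subtract (4*x_3)·g_1 from 4*x_1*x_3 + 3*x_1 - 4*x_3**2 - 7*x_3 - 7 → 3*x_1 - 3*x_3 - 7
  leading term x_1: subtract (3)·g_1 from 3*x_1 - 3*x_3 - 7 → -4
  leading term 1: no divisor's leading term divides it; move -4 to the remainder.
  normal form = -4.
The normal form is nonzero, so p ∉ I. Since p minus its normal form lies in I, I + (p) = I + (r) where r = -4; decide whether this ideal is the whole ring.
Here r = -4 is a nonzero constant, hence a unit: 1 ∈ I + (p), the Gröbner basis of I + (p) is {1}, and the enlarged system has no common solution — adjoining p is inconsistent.

The remainder on division by a Gröbner basis is unique — it is the normal form.

Adjoining 4*x_1*x_3 + 3*x_1 - 4*x_3**2 - 7*x_3 - 7 makes the ideal the whole ring: the system is inconsistent.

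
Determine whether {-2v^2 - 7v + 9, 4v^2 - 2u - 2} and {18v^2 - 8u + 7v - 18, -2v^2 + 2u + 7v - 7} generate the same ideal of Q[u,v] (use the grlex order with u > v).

No, the ideals differ.

Equality of ideals is decidable: compute both reduced Gröbner bases (unique for the ordering) and check whether they agree.
Buchberger on the first generating set:
f_1 = -2v^2 - 7v + 9, LT = v^2.
f_2 = 4v^2 - 2u - 2, LT = v^2.

S(f_1,f_2): lcm = v^2. S = 1/2u + 7/2v - 4.
  reduce S modulo (f_1, f_2):
  remainder 1/2u + 7/2v - 4 ≠ 0; add g_3 = 1/2u + 7/2v - 4 to the basis.

The other S-polynomials (S(f_1,g_3), S(f_2,g_3)) all reduce to 0 modulo the current basis, so we have a Gröbner basis.
Inter-reduce: drop elements whose leading term is divisible by another's, tail-reduce, and make monic.
Reduced Gröbner basis: {v^2 + 7/2v - 9/2, u + 7v - 8}.

Buchberger on the second generating set:
h_1 = 18v^2 - 8u + 7v - 18, LT = v^2.
h_2 = -2v^2 + 2u + 7v - 7, LT = v^2.

S(h_1,h_2): lcm = v^2. S = 5/9u + 35/9v - 9/2.
  reduce S modulo (h_1, h_2):
  remainder 5/9u + 35/9v - 9/2 ≠ 0; add k_3 = 5/9u + 35/9v - 9/2 to the basis.

The other S-polynomials (S(h_1,k_3), S(h_2,k_3)) all reduce to 0 modulo the current basis, so we have a Gröbner basis.
Inter-reduce: drop elements whose leading term is divisible by another's, tail-reduce, and make monic.
Reduced Gröbner basis: {v^2 + 7/2v - 23/5, u + 7v - 81/10}.

These differ, so the ideals are not equal.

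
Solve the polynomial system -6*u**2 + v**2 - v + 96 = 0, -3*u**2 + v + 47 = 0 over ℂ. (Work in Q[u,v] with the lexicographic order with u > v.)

{(-4, 1), (4, 1), (-7*sqrt(3)/3, 2), (7*sqrt(3)/3, 2)}

Compute a lex Gröbner basis by Buchberger's algorithm.
f_1 = -6*u**2 + v**2 - v + 96, LT = u**2.
f_2 = -3*u**2 + v + 47, LT = u**2.

S(f_1,f_2): lcm = u**2. S = -1/6*v**2 + 1/2*v - 1/3.
  leading term v**2: no divisor's leading term divides it; move -1/6*v**2 to the remainder.
  leading term v: no divisor's leading term divides it; move 1/2*v to the remainder.
  leading term 1: no divisor's leading term divides it; move -1/3 to the remainder.
  remainder -1/6*v**2 + 1/2*v - 1/3 ≠ 0; add h_3 = -1/6*v**2 + 1/2*v - 1/3 to the basis.

The other S-polynomials (S(f_1,h_3), S(f_2,h_3)) all reduce to 0 modulo the current basis, so we have a Gröbner basis.
Inter-reduce: drop elements whose leading term is divisible by another's, tail-reduce, and make monic.
Reduced Gröbner basis: {u**2 - 1/3*v - 47/3, v**2 - 3*v + 2}.

Since the basis is lex-ordered, v**2 - 3*v + 2 is univariate in v. Its roots are {1, 2}. Back-substituting each root into the other basis elements fixes the other coordinates.
  v = 1: the earlier basis element becomes u**2 - 16 = 0, giving u = -4, 4 — points (-4, 1), (4, 1).
  v = 2: the earlier basis element becomes u**2 - 49/3 = 0, giving u = -7*sqrt(3)/3, 7*sqrt(3)/3 — points (-7*sqrt(3)/3, 2), (7*sqrt(3)/3, 2).
Each listed point satisfies every original equation (direct substitution).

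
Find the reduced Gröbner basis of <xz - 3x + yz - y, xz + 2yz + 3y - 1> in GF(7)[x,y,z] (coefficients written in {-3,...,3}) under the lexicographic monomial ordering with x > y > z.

G = {x - 2yz - y + 2, yz^2 - 2yz - 2y - z + 3}

f_1 = xz - 3x + yz - y, LT = xz.
f_2 = xz + 2yz + 3y - 1, LT = xz.

S(f_1,f_2): lcm = xz. S = -3x - yz + 3y + 1.
  leading term x: no divisor's leading term divides it; move -3x to the remainder.
  leading term yz: no divisor's leading term divides it; move -yz to the remainder.
  leading term y: no divisor's leading term divides it; move 3y to the remainder.
  leading term 1: no divisor's leading term divides it; move 1 to the remainder.
  remainder -3x - yz + 3y + 1 ≠ 0; add g_3 = -3x - yz + 3y + 1 to the basis.

S(f_1,g_3): lcm = xz. S = -3x + 2yz^2 + 2yz - y - 2z.
  leading term x: subtract (1)·g_3 from -3x + 2yz^2 + 2yz - y - 2z → 2yz^2 + 3yz + 3y - 2z - 1
  leading term yz^2: no divisor's leading term divides it; move 2yz^2 to the remainder.
  leading term yz: no divisor's leading term divides it; move 3yz to the remainder.
  leading term y: no divisor's leading term divides it; move 3y to the remainder.
  leading term z: no divisor's leading term divides it; move -2z to the remainder.
  leading term 1: no divisor's leading term divides it; move -1 to the remainder.
  remainder 2yz^2 + 3yz + 3y - 2z - 1 ≠ 0; add g_4 = 2yz^2 + 3yz + 3y - 2z - 1 to the basis.

S(f_2,g_3): lcm = xz. S = 2yz^2 + 3yz + 3y - 2z - 1.
  leading term yz^2: subtract (1)·g_4 from 2yz^2 + 3yz + 3y - 2z - 1 → 0
  remainder 0.

S(f_1,g_4): lcm = xyz^2. S = -xyz + 2xy + xz - 3x + y^2z^2 - y^2z.
  leading term xyz: subtract (-y)·f_1 from -xyz + 2xy + xz - 3x + y^2z^2 - y^2z → -xy + xz - 3x + y^2z^2 - y^2
  leading term xy: subtract (-2y)·g_3 from -xy + xz - 3x + y^2z^2 - y^2 → xz - 3x + y^2z^2 - 2y^2z - 2y^2 + 2y
  leading term xz: subtract (1)·f_1 from xz - 3x + y^2z^2 - 2y^2z - 2y^2 + 2y → y^2z^2 - 2y^2z - 2y^2 - yz + 3y
  leading term y^2z^2: subtract (-3y)·g_4 from y^2z^2 - 2y^2z - 2y^2 - yz + 3y → 0
  remainder 0.

S(f_2,g_4): lcm = xyz^2. S = 2xyz + 2xy + xz - 3x + 2y^2z^2 + 3y^2z - yz.
  leading term xyz: subtract (2y)·f_1 from 2xyz + 2xy + xz - 3x + 2y^2z^2 + 3y^2z - yz → xy + xz - 3x + 2y^2z^2 + y^2z + 2y^2 - yz
  leading term xy: subtract (2y)·g_3 from xy + xz - 3x + 2y^2z^2 + y^2z + 2y^2 - yz → xz - 3x + 2y^2z^2 + 3y^2z + 3y^2 - yz - 2y
  leading term xz: subtract (1)·f_1 from xz - 3x + 2y^2z^2 + 3y^2z + 3y^2 - yz - 2y → 2y^2z^2 + 3y^2z + 3y^2 - 2yz - y
  leading term y^2z^2: subtract (y)·g_4 from 2y^2z^2 + 3y^2z + 3y^2 - 2yz - y → 0
  remainder 0.

S(g_3,g_4): leading monomials are coprime, so the S-polynomial reduces to 0 (Buchberger's first criterion).
Every S-polynomial of the final basis reduces to 0, so we have a Gröbner basis.
Inter-reduce: drop elements whose leading term is divisible by another's, tail-reduce, and make monic.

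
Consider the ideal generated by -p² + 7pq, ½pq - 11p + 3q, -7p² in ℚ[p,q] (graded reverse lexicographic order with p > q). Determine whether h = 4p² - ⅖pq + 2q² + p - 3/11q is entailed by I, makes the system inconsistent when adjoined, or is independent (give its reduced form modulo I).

First compute the reduced Gröbner basis of I by Buchberger's algorithm.
f_1 = -p² + 7pq, LT = p².
f_2 = ½pq - 11p + 3q, LT = pq.
f_3 = -7p², LT = p².

S(f_1,f_2): lcm = p²q. S = -7pq² + 22p² - 6pq.
  leading term pq²: subtract (-14q)·f_2 from -7pq² + 22p² - 6pq → 22p² - 160pq + 42q²
  leading term p²: subtract (-22)·f_1 from 22p² - 160pq + 42q² → -6pq + 42q²
  leading term pq: subtract (-12)·f_2 from -6pq + 42q² → 42q² - 132p + 36q
  leading term q²: no divisor's leading term divides it; move 42q² to the remainder.
  leading term p: no divisor's leading term divides it; move -132p to the remainder.
  leading term q: no divisor's leading term divides it; move 36q to the remainder.
  remainder 42q² - 132p + 36q ≠ 0; add k_4 = 42q² - 132p + 36q to the basis.

S(f_1,f_3): lcm = p². S = -7pq.
  leading term pq: subtract (-14)·f_2 from -7pq → -154p + 42q
  leading term p: no divisor's leading term divides it; move -154p to the remainder.
  leading term q: no divisor's leading term divides it; move 42q to the remainder.
  remainder -154p + 42q ≠ 0; add k_5 = -154p + 42q to the basis.

S(f_2,f_3): lcm = p²q. S = -22p² + 6pq.
  leading term p²: subtract (22)·f_1 from -22p² + 6pq → -148pq
  leading term pq: subtract (-296)·f_2 from -148pq → -3256p + 888q
  leading term p: subtract (148/7)·k_5 from -3256p + 888q → 0
  remainder 0.

S(f_1,k_4): leading monomials are coprime, so the S-polynomial reduces to 0 (Buchberger's first criterion).
S(f_2,k_4): lcm = pq². S = 22/7p² - 160/7pq + 6q².
  leading term p²: subtract (-22/7)·f_1 from 22/7p² - 160/7pq + 6q² → -6/7pq + 6q²
  leading term pq: subtract (-12/7)·f_2 from -6/7pq + 6q² → 6q² - 132/7p + 36/7q
  leading term q²: subtract (1/7)·k_4 from 6q² - 132/7p + 36/7q → 0
  remainder 0.

S(f_3,k_4): leading monomials are coprime, so the S-polynomial reduces to 0 (Buchberger's first criterion).
S(f_1,k_5): lcm = p². S = -74/11pq.
  leading term pq: subtract (-148/11)·f_2 from -74/11pq → -148p + 444/11q
  leading term p: subtract (74/77)·k_5 from -148p + 444/11q → 0
  remainder 0.

S(f_2,k_5): lcm = pq. S = 3/11q² - 22p + 6q.
  leading term q²: subtract (1/154)·k_4 from 3/11q² - 22p + 6q → -148/7p + 444/77q
  leading term p: subtract (74/539)·k_5 from -148/7p + 444/77q → 0
  remainder 0.

S(f_3,k_5): lcm = p². S = 3/11pq.
  leading term pq: subtract (6/11)·f_2 from 3/11pq → 6p - 18/11q
  leading term p: subtract (-3/77)·k_5 from 6p - 18/11q → 0
  remainder 0.

S(k_4,k_5): leading monomials are coprime, so the S-polynomial reduces to 0 (Buchberger's first criterion).
Every S-polynomial of the final basis reduces to 0, so we have a Gröbner basis.
Inter-reduce: drop elements whose leading term is divisible by another's, tail-reduce, and make monic.
Reduced Gröbner basis: {q², p - 3/11q}.
Label its elements g_1 = q², g_2 = p - 3/11q.

Reduce h = 4p² - ⅖pq + 2q² + p - 3/11q modulo G:
  leading term p²: subtract (4p)·g_2 from 4p² - ⅖pq + 2q² + p - 3/11q → 38/55pq + 2q² + p - 3/11q
  leading term pq: subtract (38/55q)·g_2 from 38/55pq + 2q² + p - 3/11q → 1324/605q² + p - 3/11q
  leading term q²: subtract (1324/605)·g_1 from 1324/605q² + p - 3/11q → p - 3/11q
  leading term p: subtract (1)·g_2 from p - 3/11q → 0
  normal form = 0.
Since the normal form is 0, h ∈ I.

Ideal membership is decidable via reduction modulo a Gröbner basis.

4p² - ⅖pq + 2q² + p - 3/11q lies in I (it reduces to 0).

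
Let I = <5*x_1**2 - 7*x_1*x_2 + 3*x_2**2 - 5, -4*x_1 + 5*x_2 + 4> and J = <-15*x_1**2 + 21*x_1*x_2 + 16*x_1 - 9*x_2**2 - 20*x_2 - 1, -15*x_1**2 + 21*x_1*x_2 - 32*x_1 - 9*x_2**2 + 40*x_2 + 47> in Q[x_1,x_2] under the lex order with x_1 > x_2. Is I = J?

Yes, the ideals are equal.

Two ideals are equal iff their reduced Gröbner bases coincide (the reduced basis is unique for a fixed ordering).
Buchberger on the first generating set:
f_1 = 5*x_1**2 - 7*x_1*x_2 + 3*x_2**2 - 5, LT = x_1**2.
f_2 = -4*x_1 + 5*x_2 + 4, LT = x_1.

S(f_1,f_2): lcm = x_1**2. S = -3/20*x_1*x_2 + x_1 + 3/5*x_2**2 - 1.
  leading term x_1*x_2: subtract (3/80*x_2)·f_2 from -3/20*x_1*x_2 + x_1 + 3/5*x_2**2 - 1 → x_1 + 33/80*x_2**2 - 3/20*x_2 - 1
  leading term x_1: subtract (-1/4)·f_2 from x_1 + 33/80*x_2**2 - 3/20*x_2 - 1 → 33/80*x_2**2 + 11/10*x_2
  leading term x_2**2: no divisor's leading term divides it; move 33/80*x_2**2 to the remainder.
  leading term x_2: no divisor's leading term divides it; move 11/10*x_2 to the remainder.
  remainder 33/80*x_2**2 + 11/10*x_2 ≠ 0; add g_3 = 33/80*x_2**2 + 11/10*x_2 to the basis.

S(f_1,g_3): leading monomials are coprime, so the S-polynomial reduces to 0 (Buchberger's first criterion).
S(f_2,g_3): leading monomials are coprime, so the S-polynomial reduces to 0 (Buchberger's first criterion).
Every S-polynomial of the final basis reduces to 0, so we have a Gröbner basis.
Inter-reduce: drop elements whose leading term is divisible by another's, tail-reduce, and make monic.
Reduced Gröbner basis: {x_1 - 5/4*x_2 - 1, x_2**2 + 8/3*x_2}.

Buchberger on the second generating set:
h_1 = -15*x_1**2 + 21*x_1*x_2 + 16*x_1 - 9*x_2**2 - 20*x_2 - 1, LT = x_1**2.
h_2 = -15*x_1**2 + 21*x_1*x_2 - 32*x_1 - 9*x_2**2 + 40*x_2 + 47, LT = x_1**2.

S(h_1,h_2): lcm = x_1**2. S = -16/5*x_1 + 4*x_2 + 16/5.
  leading term x_1: no divisor's leading term divides it; move -16/5*x_1 to the remainder.
  leading term x_2: no divisor's leading term divides it; move 4*x_2 to the remainder.
  leading term 1: no divisor's leading term divides it; move 16/5 to the remainder.
  remainder -16/5*x_1 + 4*x_2 + 16/5 ≠ 0; add k_3 = -16/5*x_1 + 4*x_2 + 16/5 to the basis.

S(h_1,k_3): lcm = x_1**2. S = -3/20*x_1*x_2 - 1/15*x_1 + 3/5*x_2**2 + 4/3*x_2 + 1/15.
  leading term x_1*x_2: subtract (3/64*x_2)·k_3 from -3/20*x_1*x_2 - 1/15*x_1 + 3/5*x_2**2 + 4/3*x_2 + 1/15 → -1/15*x_1 + 33/80*x_2**2 + 71/60*x_2 + 1/15
  leading term x_1: subtract (1/48)·k_3 from -1/15*x_1 + 33/80*x_2**2 + 71/60*x_2 + 1/15 → 33/80*x_2**2 + 11/10*x_2
  leading term x_2**2: no divisor's leading term divides it; move 33/80*x_2**2 to the remainder.
  leading term x_2: no divisor's leading term divides it; move 11/10*x_2 to the remainder.
  remainder 33/80*x_2**2 + 11/10*x_2 ≠ 0; add k_4 = 33/80*x_2**2 + 11/10*x_2 to the basis.

S(h_2,k_3): lcm = x_1**2. S = -3/20*x_1*x_2 + 47/15*x_1 + 3/5*x_2**2 - 8/3*x_2 - 47/15.
  leading term x_1*x_2: subtract (3/64*x_2)·k_3 from -3/20*x_1*x_2 + 47/15*x_1 + 3/5*x_2**2 - 8/3*x_2 - 47/15 → 47/15*x_1 + 33/80*x_2**2 - 169/60*x_2 - 47/15
  leading term x_1: subtract (-47/48)·k_3 from 47/15*x_1 + 33/80*x_2**2 - 169/60*x_2 - 47/15 → 33/80*x_2**2 + 11/10*x_2
  leading term x_2**2: subtract (1)·k_4 from 33/80*x_2**2 + 11/10*x_2 → 0
  remainder 0.

S(h_1,k_4): leading monomials are coprime, so the S-polynomial reduces to 0 (Buchberger's first criterion).
S(h_2,k_4): leading monomials are coprime, so the S-polynomial reduces to 0 (Buchberger's first criterion).
S(k_3,k_4): leading monomials are coprime, so the S-polynomial reduces to 0 (Buchberger's first criterion).
Every S-polynomial of the final basis reduces to 0, so we have a Gröbner basis.
Inter-reduce: drop elements whose leading term is divisible by another's, tail-reduce, and make monic.
Reduced Gröbner basis: {x_1 - 5/4*x_2 - 1, x_2**2 + 8/3*x_2}.

Same reduced basis, so the two generating sets span the same ideal.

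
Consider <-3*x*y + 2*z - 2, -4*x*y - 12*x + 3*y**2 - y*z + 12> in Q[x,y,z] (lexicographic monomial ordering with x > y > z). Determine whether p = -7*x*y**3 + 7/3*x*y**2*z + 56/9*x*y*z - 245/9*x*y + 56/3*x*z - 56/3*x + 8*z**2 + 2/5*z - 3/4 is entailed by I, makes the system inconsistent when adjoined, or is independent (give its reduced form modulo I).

-7*x*y**3 + 7/3*x*y**2*z + 56/9*x*y*z - 245/9*x*y + 56/3*x*z - 56/3*x + 8*z**2 + 2/5*z - 3/4 is independent of I; its normal form modulo I is 8*z**2 + 76/15*z - 65/12.

First compute the reduced Gröbner basis of I by Buchberger's algorithm.
f_1 = -3*x*y + 2*z - 2, LT = x*y.
f_2 = -4*x*y - 12*x + 3*y**2 - y*z + 12, LT = x*y.

S(f_1,f_2): lcm = x*y. S = -3*x + 3/4*y**2 - 1/4*y*z - 2/3*z + 11/3.
  leading term x: no divisor's leading term divides it; move -3*x to the remainder.
  leading term y**2: no divisor's leading term divides it; move 3/4*y**2 to the remainder.
  leading term y*z: no divisor's leading term divides it; move -1/4*y*z to the remainder.
  leading term z: no divisor's leading term divides it; move -2/3*z to the remainder.
  leading term 1: no divisor's leading term divides it; move 11/3 to the remainder.
  remainder -3*x + 3/4*y**2 - 1/4*y*z - 2/3*z + 11/3 ≠ 0; add h_3 = -3*x + 3/4*y**2 - 1/4*y*z - 2/3*z + 11/3 to the basis.

S(f_1,h_3): lcm = x*y. S = 1/4*y**3 - 1/12*y**2*z - 2/9*y*z + 11/9*y - 2/3*z + 2/3.
  leading term y**3: no divisor's leading term divides it; move 1/4*y**3 to the remainder.
  leading term y**2*z: no divisor's leading term divides it; move -1/12*y**2*z to the remainder.
  leading term y*z: no divisor's leading term divides it; move -2/9*y*z to the remainder.
  leading term y: no divisor's leading term divides it; move 11/9*y to the remainder.
  leading term z: no divisor's leading term divides it; move -2/3*z to the remainder.
  leading term 1: no divisor's leading term divides it; move 2/3 to the remainder.
  remainder 1/4*y**3 - 1/12*y**2*z - 2/9*y*z + 11/9*y - 2/3*z + 2/3 ≠ 0; add h_4 = 1/4*y**3 - 1/12*y**2*z - 2/9*y*z + 11/9*y - 2/3*z + 2/3 to the basis.

The other S-polynomials (S(f_2,h_3), S(f_1,h_4), S(f_2,h_4), S(h_3,h_4)) all reduce to 0 modulo the current basis, so we have a Gröbner basis.
Inter-reduce: drop elements whose leading term is divisible by another's, tail-reduce, and make monic.
Reduced Gröbner basis: {x - 1/4*y**2 + 1/12*y*z + 2/9*z - 11/9, y**3 - 1/3*y**2*z - 8/9*y*z + 44/9*y - 8/3*z + 8/3}.
Label its elements g_1 = x - 1/4*y**2 + 1/12*y*z + 2/9*z - 11/9, g_2 = y**3 - 1/3*y**2*z - 8/9*y*z + 44/9*y - 8/3*z + 8/3.

Reduce p = -7*x*y**3 + 7/3*x*y**2*z + 56/9*x*y*z - 245/9*x*y + 56/3*x*z - 56/3*x + 8*z**2 + 2/5*z - 3/4 modulo G:
  leading term x*y**3: subtract (-7*y**3)·g_1 from -7*x*y**3 + 7/3*x*y**2*z + 56/9*x*y*z - 245/9*x*y + 56/3*x*z - 56/3*x + 8*z**2 + 2/5*z - 3/4 → 7/3*x*y**2*z + 56/9*x*y*z - 245/9*x*y + 56/3*x*z - 56/3*x - 7/4*y**5 + 7/12*y**4*z + 14/9*y**3*z - 77/9*y**3 + 8*z**2 + 2/5*z - 3/4
  leading term x*y**2*z: subtract (7/3*y**2*z)·g_1 from 7/3*x*y**2*z + 56/9*x*y*z - 245/9*x*y + 56/3*x*z - 56/3*x - 7/4*y**5 + 7/12*y**4*z + 14/9*y**3*z - 77/9*y**3 + 8*z**2 + 2/5*z - 3/4 → 56/9*x*y*z - 245/9*x*y + 56/3*x*z - 56/3*x - 7/4*y**5 + 7/6*y**4*z - 7/36*y**3*z**2 + 14/9*y**3*z - 77/9*y**3 - 14/27*y**2*z**2 + 77/27*y**2*z + 8*z**2 + 2/5*z - 3/4
  leading term x*y*z: subtract (56/9*y*z)·g_1 from 56/9*x*y*z - 245/9*x*y + 56/3*x*z - 56/3*x - 7/4*y**5 + 7/6*y**4*z - 7/36*y**3*z**2 + 14/9*y**3*z - 77/9*y**3 - 14/27*y**2*z**2 + 77/27*y**2*z + 8*z**2 + 2/5*z - 3/4 → -245/9*x*y + 56/3*x*z - 56/3*x - 7/4*y**5 + 7/6*y**4*z - 7/36*y**3*z**2 + 28/9*y**3*z - 77/9*y**3 - 28/27*y**2*z**2 + 77/27*y**2*z - 112/81*y*z**2 + 616/81*y*z + 8*z**2 + 2/5*z - 3/4
  leading term x*y: subtract (-245/9*y)·g_1 from -245/9*x*y + 56/3*x*z - 56/3*x - 7/4*y**5 + 7/6*y**4*z - 7/36*y**3*z**2 + 28/9*y**3*z - 77/9*y**3 - 28/27*y**2*z**2 + 77/27*y**2*z - 112/81*y*z**2 + 616/81*y*z + 8*z**2 + 2/5*z - 3/4 → 56/3*x*z - 56/3*x - 7/4*y**5 + 7/6*y**4*z - 7/36*y**3*z**2 + 28/9*y**3*z - 553/36*y**3 - 28/27*y**2*z**2 + 553/108*y**2*z - 112/81*y*z**2 + 1106/81*y*z - 2695/81*y + 8*z**2 + 2/5*z - 3/4
  leading term x*z: subtract (56/3*z)·g_1 from 56/3*x*z - 56/3*x - 7/4*y**5 + 7/6*y**4*z - 7/36*y**3*z**2 + 28/9*y**3*z - 553/36*y**3 - 28/27*y**2*z**2 + 553/108*y**2*z - 112/81*y*z**2 + 1106/81*y*z - 2695/81*y + 8*z**2 + 2/5*z - 3/4 → -56/3*x - 7/4*y**5 + 7/6*y**4*z - 7/36*y**3*z**2 + 28/9*y**3*z - 553/36*y**3 - 28/27*y**2*z**2 + 1057/108*y**2*z - 238/81*y*z**2 + 1106/81*y*z - 2695/81*y + 104/27*z**2 + 3134/135*z - 3/4
  leading term x: subtract (-56/3)·g_1 from -56/3*x - 7/4*y**5 + 7/6*y**4*z - 7/36*y**3*z**2 + 28/9*y**3*z - 553/36*y**3 - 28/27*y**2*z**2 + 1057/108*y**2*z - 238/81*y*z**2 + 1106/81*y*z - 2695/81*y + 104/27*z**2 + 3134/135*z - 3/4 → -7/4*y**5 + 7/6*y**4*z - 7/36*y**3*z**2 + 28/9*y**3*z - 553/36*y**3 - 28/27*y**2*z**2 + 1057/108*y**2*z - 14/3*y**2 - 238/81*y*z**2 + 1232/81*y*z - 2695/81*y + 104/27*z**2 + 3694/135*z - 2545/108
  leading term y**5: subtract (-7/4*y**2)·g_2 from -7/4*y**5 + 7/6*y**4*z - 7/36*y**3*z**2 + 28/9*y**3*z - 553/36*y**3 - 28/27*y**2*z**2 + 1057/108*y**2*z - 14/3*y**2 - 238/81*y*z**2 + 1232/81*y*z - 2695/81*y + 104/27*z**2 + 3694/135*z - 2545/108 → 7/12*y**4*z - 7/36*y**3*z**2 + 14/9*y**3*z - 245/36*y**3 - 28/27*y**2*z**2 + 553/108*y**2*z - 238/81*y*z**2 + 1232/81*y*z - 2695/81*y + 104/27*z**2 + 3694/135*z - 2545/108
  leading term y**4*z: subtract (7/12*y*z)·g_2 from 7/12*y**4*z - 7/36*y**3*z**2 + 14/9*y**3*z - 245/36*y**3 - 28/27*y**2*z**2 + 553/108*y**2*z - 238/81*y*z**2 + 1232/81*y*z - 2695/81*y + 104/27*z**2 + 3694/135*z - 2545/108 → 14/9*y**3*z - 245/36*y**3 - 14/27*y**2*z**2 + 245/108*y**2*z - 112/81*y*z**2 + 1106/81*y*z - 2695/81*y + 104/27*z**2 + 3694/135*z - 2545/108
  leading term y**3*z: subtract (14/9*z)·g_2 from 14/9*y**3*z - 245/36*y**3 - 14/27*y**2*z**2 + 245/108*y**2*z - 112/81*y*z**2 + 1106/81*y*z - 2695/81*y + 104/27*z**2 + 3694/135*z - 2545/108 → -245/36*y**3 + 245/108*y**2*z + 490/81*y*z - 2695/81*y + 8*z**2 + 3134/135*z - 2545/108
  leading term y**3: subtract (-245/36)·g_2 from -245/36*y**3 + 245/108*y**2*z + 490/81*y*z - 2695/81*y + 8*z**2 + 3134/135*z - 2545/108 → 8*z**2 + 76/15*z - 65/12
  leading term z**2: no divisor's leading term divides it; move 8*z**2 to the remainder.
  leading term z: no divisor's leading term divides it; move 76/15*z to the remainder.
  leading term 1: no divisor's leading term divides it; move -65/12 to the remainder.
  normal form = 8*z**2 + 76/15*z - 65/12.
The normal form is nonzero, so p ∉ I. Since p minus its normal form lies in I, I + (p) = I + (r) where r = 8*z**2 + 76/15*z - 65/12; decide whether this ideal is the whole ring.
Run Buchberger on G together with r (pairs among the g_i already reduce to 0 since G is a Gröbner basis):
g_1 = x - 1/4*y**2 + 1/12*y*z + 2/9*z - 11/9, LT = x.
g_2 = y**3 - 1/3*y**2*z - 8/9*y*z + 44/9*y - 8/3*z + 8/3, LT = y**3.
r = 8*z**2 + 76/15*z - 65/12, LT = z**2.

The S-polynomials (S(g_1,g_2), S(g_1,r), S(g_2,r)) all reduce to 0 modulo the current basis, so we have a Gröbner basis.
Inter-reduce: drop elements whose leading term is divisible by another's, tail-reduce, and make monic.
Reduced Gröbner basis: {x - 1/4*y**2 + 1/12*y*z + 2/9*z - 11/9, y**3 - 1/3*y**2*z - 8/9*y*z + 44/9*y - 8/3*z + 8/3, z**2 + 19/30*z - 65/96}.
The reduced Gröbner basis of I + (p) is {x - 1/4*y**2 + 1/12*y*z + 2/9*z - 11/9, y**3 - 1/3*y**2*z - 8/9*y*z + 44/9*y - 8/3*z + 8/3, z**2 + 19/30*z - 65/96} ≠ {1}, a proper ideal, so the enlarged system stays consistent: p is independent of I, with normal form 8*z**2 + 76/15*z - 65/12.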